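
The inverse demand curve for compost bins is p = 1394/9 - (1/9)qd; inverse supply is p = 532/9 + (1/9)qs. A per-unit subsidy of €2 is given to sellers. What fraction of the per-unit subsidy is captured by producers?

Producer share = 0.5

Pre-subsidy: 1394/9 - (1/9)q = 532/9 + (1/9)q gives q* = 431 and p* = 107.
With the subsidy, sellers receive ps = pb + 2 for each unit, where pb is the price buyers pay.
On the curves, pb = 1394/9 - (1/9)q and ps = 532/9 + (1/9)q; the wedge ps − pb = 2 gives 532/9 + (1/9)q − (1394/9 - (1/9)q) = 2, so q' = 440.
Then pb = 1394/9 − (1/9)·440 = 106 and ps = 532/9 + (1/9)·440 = 108.
Buyers' price falls by p* − pb = 107 − 106 = 1; sellers' price rises by ps − p* = 108 − 107 = 1.
So producers capture 1/2 = 0.5 of each unit of subsidy.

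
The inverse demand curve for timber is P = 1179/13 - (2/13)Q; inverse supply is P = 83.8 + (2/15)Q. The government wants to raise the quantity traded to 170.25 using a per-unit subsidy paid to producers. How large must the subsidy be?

At Q = 170.25, from the demand curve buyers pay Pb = 1179/13 − (2/13)·170.25 = 64.5; from the supply curve sellers need Ps = 83.8 + (2/15)·170.25 = 106.5.
The subsidy must fill the gap: s = Ps − Pb = 106.5 − 64.5 = 42.

Required subsidy s = 42 per unit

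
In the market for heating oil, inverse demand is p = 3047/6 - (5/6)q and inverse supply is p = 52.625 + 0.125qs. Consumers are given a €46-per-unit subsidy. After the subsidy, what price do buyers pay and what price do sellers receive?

Buyers pay €72; sellers receive €118

Pre-subsidy: 3047/6 - (5/6)q = 52.625 + 0.125q gives q* = 475 and p* = 112.
With the rebate, buyers effectively pay pb = ps − 46, where ps is the price sellers receive.
On the curves, pb = 3047/6 - (5/6)q and ps = 52.625 + 0.125q; the wedge ps − pb = 46 gives 52.625 + 0.125q − (3047/6 - (5/6)q) = 46, so q' = 523.
Then pb = 3047/6 − (5/6)·523 = 72 and ps = 52.625 + 0.125·523 = 118.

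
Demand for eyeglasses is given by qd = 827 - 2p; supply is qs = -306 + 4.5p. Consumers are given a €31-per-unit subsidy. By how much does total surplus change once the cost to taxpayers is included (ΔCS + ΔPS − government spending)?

Pre-subsidy: 827 - 2p = -306 + 4.5p gives p* = 2266/13, q* = 6219/13.
With the rebate, buyers effectively pay pb = ps − 31, where ps is the price sellers receive.
Demand in terms of ps becomes qd = 827 − 2(ps − 31) = 889 - 2ps. Setting this equal to supply: 889 - 2ps = -306 + 4.5ps, so ps = 2390/13.
Buyers pay pb = 2390/13 − 31 = 1987/13; q' = -306 + 4.5·(2390/13) = 6777/13.
ΔCS = ½(6219/13 + 6777/13)(2266/13 − 1987/13) = 1812942/169; ΔPS = ½(6219/13 + 6777/13)(2390/13 − 2266/13) = 805752/169.
Government spending = 31 × 6777/13 = 210087/13.
Net change = 1812942/169 + 805752/169 − 210087/13 = -8649/13. The loss equals the DWL triangle ½·31·558/13.

Net change in total surplus = -8649/13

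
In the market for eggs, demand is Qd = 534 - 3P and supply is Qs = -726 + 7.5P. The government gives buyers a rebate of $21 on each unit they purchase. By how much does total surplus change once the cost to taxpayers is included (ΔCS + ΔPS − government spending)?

Net change in total surplus = -$472.5

Pre-subsidy: 534 - 3P = -726 + 7.5P gives P* = 120, Q* = 174.
With the rebate, buyers effectively pay Pb = Ps − 21, where Ps is the price sellers receive.
Demand in terms of Ps becomes Qd = 534 − 3(Ps − 21) = 597 - 3Ps. Setting this equal to supply: 597 - 3Ps = -726 + 7.5Ps, so Ps = 126.
Buyers pay Pb = 126 − 21 = 105; Q' = -726 + 7.5·126 = 219.
ΔCS = ½(174 + 219)(120 − 105) = 2947.5; ΔPS = ½(174 + 219)(126 − 120) = 1179.
Government spending = 21 × 219 = 4599.
Net change = 2947.5 + 1179 − 4599 = -472.5. The loss equals the DWL triangle ½·21·45.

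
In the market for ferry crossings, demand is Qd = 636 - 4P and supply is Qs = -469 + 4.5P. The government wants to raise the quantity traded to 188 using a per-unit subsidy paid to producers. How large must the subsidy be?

Required subsidy s = 34 per unit

At Q = 188, invert demand for the buyer price: Pb = (636 − 188)/4 = 112; invert supply for the seller price: Ps = (188 − (-469))/4.5 = 146.
The subsidy must fill the gap: s = Ps − Pb = 146 − 112 = 34.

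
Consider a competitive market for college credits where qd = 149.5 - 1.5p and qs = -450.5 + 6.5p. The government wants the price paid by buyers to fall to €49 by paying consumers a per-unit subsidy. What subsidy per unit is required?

Required subsidy s = €32 per unit

At a buyer price of 49, quantity demanded is 149.5 − 1.5·49 = 76.
Sellers supply 76 only when they receive ps with -450.5 + 6.5·ps = 76, i.e. ps = 81.
s = ps − pb = 81 − 49 = 32.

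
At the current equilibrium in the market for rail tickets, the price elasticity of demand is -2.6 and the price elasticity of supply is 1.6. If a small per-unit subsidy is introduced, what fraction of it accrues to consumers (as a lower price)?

Consumer share = 8/21

For a small subsidy around the equilibrium, the benefit split depends on the relative slopes, which at a point are proportional to the elasticities.
Buyer share = εs/(εs + |εd|) = 1.6/(1.6 + 2.6) = 8/21; seller share = |εd|/(εs + |εd|) = 13/21.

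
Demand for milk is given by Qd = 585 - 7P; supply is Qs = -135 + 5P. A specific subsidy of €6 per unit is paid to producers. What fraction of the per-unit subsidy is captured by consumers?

Consumer share = 5/12

Pre-subsidy: 585 - 7P = -135 + 5P gives P* = 60, Q* = 165.
With the subsidy, sellers receive Ps = Pb + 6 for each unit, where Pb is the price buyers pay.
Supply in terms of Pb becomes Qs = -135 + 5(Pb + 6) = -105 + 5Pb. Setting this equal to demand: 585 - 7Pb = -105 + 5Pb, so Pb = 57.5.
Sellers receive Ps = 57.5 + 6 = 63.5; Q' = 585 − 7·57.5 = 182.5.
Buyers' price falls by P* − Pb = 60 − 57.5 = 2.5; sellers' price rises by Ps − P* = 63.5 − 60 = 3.5.
So consumers capture 2.5/6 = 5/12 of each unit of subsidy.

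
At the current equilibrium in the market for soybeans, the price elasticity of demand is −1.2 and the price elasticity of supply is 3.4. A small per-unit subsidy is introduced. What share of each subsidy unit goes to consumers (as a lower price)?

Consumer share = 17/23

For a small subsidy around the equilibrium, the benefit split depends on the relative slopes, which at a point are proportional to the elasticities.
Buyer share = εs/(εs + |εd|) = 3.4/(3.4 + 1.2) = 17/23; seller share = |εd|/(εs + |εd|) = 6/23.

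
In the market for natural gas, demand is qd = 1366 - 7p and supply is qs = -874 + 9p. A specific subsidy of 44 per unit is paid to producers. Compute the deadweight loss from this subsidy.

Pre-subsidy: 1366 - 7p = -874 + 9p gives p* = 140, q* = 386.
With the subsidy, sellers receive ps = pb + 44 for each unit, where pb is the price buyers pay.
Supply in terms of pb becomes qs = -874 + 9(pb + 44) = -478 + 9pb. Setting this equal to demand: 1366 - 7pb = -478 + 9pb, so pb = 115.25.
Sellers receive ps = 115.25 + 44 = 159.25; q' = 1366 − 7·115.25 = 559.25.
The subsidy expands output by 559.25 − 386 = 173.25 past the efficient level; on those units the gap between marginal cost and willingness to pay runs from 0 up to 44.
DWL = ½ × 44 × 173.25 = 3811.5.

Deadweight loss = 3811.5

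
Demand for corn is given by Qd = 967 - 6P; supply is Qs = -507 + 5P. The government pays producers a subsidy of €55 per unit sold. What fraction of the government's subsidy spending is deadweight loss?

DWL / government spending = 75/313

Pre-subsidy: 967 - 6P = -507 + 5P gives P* = 134, Q* = 163.
With the subsidy, sellers receive Ps = Pb + 55 for each unit, where Pb is the price buyers pay.
Supply in terms of Pb becomes Qs = -507 + 5(Pb + 55) = -232 + 5Pb. Setting this equal to demand: 967 - 6Pb = -232 + 5Pb, so Pb = 109.
Sellers receive Ps = 109 + 55 = 164; Q' = 967 − 6·109 = 313.
ΔCS = ½(163 + 313)(134 − 109) = 5950; ΔPS = ½(163 + 313)(164 − 134) = 7140.
Government spending = 55 × 313 = 17215.
DWL = ½ × 55 × (313 − 163) = 4125; fraction = 4125 / 17215 = 75/313.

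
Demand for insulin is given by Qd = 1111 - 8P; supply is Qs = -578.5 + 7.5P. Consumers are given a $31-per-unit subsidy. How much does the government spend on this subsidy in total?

Government cost = $11129

Pre-subsidy: 1111 - 8P = -578.5 + 7.5P gives P* = 109, Q* = 239.
With the rebate, buyers effectively pay Pb = Ps − 31, where Ps is the price sellers receive.
Demand in terms of Ps becomes Qd = 1111 − 8(Ps − 31) = 1359 - 8Ps. Setting this equal to supply: 1359 - 8Ps = -578.5 + 7.5Ps, so Ps = 125.
Buyers pay Pb = 125 − 31 = 94; Q' = -578.5 + 7.5·125 = 359.
Government outlay = subsidy × quantity = 31 × 359 = 11129.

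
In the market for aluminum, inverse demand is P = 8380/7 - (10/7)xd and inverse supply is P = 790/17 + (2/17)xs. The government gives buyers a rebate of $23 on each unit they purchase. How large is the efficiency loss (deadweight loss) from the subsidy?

Deadweight loss = $171.0625

Pre-subsidy: 8380/7 - (10/7)x = 790/17 + (2/17)x gives x* = 68465/92 and P* = 6165/46.
With the rebate, buyers effectively pay Pb = Ps − 23, where Ps is the price sellers receive.
On the curves, Pb = 8380/7 - (10/7)x and Ps = 790/17 + (2/17)x; the wedge Ps − Pb = 23 gives 790/17 + (2/17)x − (8380/7 - (10/7)x) = 23, so x' = 139667/184.
Then Pb = 8380/7 − (10/7)·(139667/184) = 10375/92 and Ps = 790/17 + (2/17)·(139667/184) = 12491/92.
The subsidy expands output by 139667/184 − 68465/92 = 14.875 past the efficient level; on those units the gap between marginal cost and willingness to pay runs from 0 up to 23.
DWL = ½ × 23 × 14.875 = 171.0625.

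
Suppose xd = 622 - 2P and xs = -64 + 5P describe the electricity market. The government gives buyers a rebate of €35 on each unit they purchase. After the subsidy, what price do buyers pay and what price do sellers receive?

Pre-subsidy: 622 - 2P = -64 + 5P gives P* = 98, x* = 426.
With the rebate, buyers effectively pay Pb = Ps − 35, where Ps is the price sellers receive.
Demand in terms of Ps becomes xd = 622 − 2(Ps − 35) = 692 - 2Ps. Setting this equal to supply: 692 - 2Ps = -64 + 5Ps, so Ps = 108.
Buyers pay Pb = 108 − 35 = 73; x' = -64 + 5·108 = 476.

Buyers pay €73; sellers receive €108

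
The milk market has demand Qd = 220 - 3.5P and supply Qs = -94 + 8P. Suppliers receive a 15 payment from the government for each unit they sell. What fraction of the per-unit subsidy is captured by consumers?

Pre-subsidy: 220 - 3.5P = -94 + 8P gives P* = 628/23, Q* = 2862/23.
With the subsidy, sellers receive Ps = Pb + 15 for each unit, where Pb is the price buyers pay.
Supply in terms of Pb becomes Qs = -94 + 8(Pb + 15) = 26 + 8Pb. Setting this equal to demand: 220 - 3.5Pb = 26 + 8Pb, so Pb = 388/23.
Sellers receive Ps = 388/23 + 15 = 733/23; Q' = 220 − 3.5·(388/23) = 3702/23.
Buyers' price falls by P* − Pb = 628/23 − 388/23 = 240/23; sellers' price rises by Ps − P* = 733/23 − 628/23 = 105/23.
So consumers capture (240/23)/15 = 16/23 of each unit of subsidy.

Consumer share = 16/23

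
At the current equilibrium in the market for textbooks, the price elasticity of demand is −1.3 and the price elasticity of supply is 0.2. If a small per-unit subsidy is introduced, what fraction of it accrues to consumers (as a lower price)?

Consumer share = 2/15

For a small subsidy around the equilibrium, the benefit split depends on the relative slopes, which at a point are proportional to the elasticities.
Buyer share = εs/(εs + |εd|) = 0.2/(0.2 + 1.3) = 2/15; seller share = |εd|/(εs + |εd|) = 13/15.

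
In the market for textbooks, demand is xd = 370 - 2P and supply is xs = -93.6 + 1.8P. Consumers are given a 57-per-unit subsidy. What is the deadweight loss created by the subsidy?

Pre-subsidy: 370 - 2P = -93.6 + 1.8P gives P* = 122, x* = 126.
With the rebate, buyers effectively pay Pb = Ps − 57, where Ps is the price sellers receive.
Demand in terms of Ps becomes xd = 370 − 2(Ps − 57) = 484 - 2Ps. Setting this equal to supply: 484 - 2Ps = -93.6 + 1.8Ps, so Ps = 152.
Buyers pay Pb = 152 − 57 = 95; x' = -93.6 + 1.8·152 = 180.
The subsidy expands output by 180 − 126 = 54 past the efficient level; on those units the gap between marginal cost and willingness to pay runs from 0 up to 57.
DWL = ½ × 57 × 54 = 1539.

Deadweight loss = 1539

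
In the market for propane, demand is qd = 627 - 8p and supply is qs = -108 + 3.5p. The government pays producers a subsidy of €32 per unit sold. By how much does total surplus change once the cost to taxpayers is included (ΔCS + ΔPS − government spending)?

Net change in total surplus = -28672/23

Pre-subsidy: 627 - 8p = -108 + 3.5p gives p* = 1470/23, q* = 2661/23.
With the subsidy, sellers receive ps = pb + 32 for each unit, where pb is the price buyers pay.
Supply in terms of pb becomes qs = -108 + 3.5(pb + 32) = 4 + 3.5pb. Setting this equal to demand: 627 - 8pb = 4 + 3.5pb, so pb = 1246/23.
Sellers receive ps = 1246/23 + 32 = 1982/23; q' = 627 − 8·(1246/23) = 4453/23.
ΔCS = ½(2661/23 + 4453/23)(1470/23 − 1246/23) = 796768/529; ΔPS = ½(2661/23 + 4453/23)(1982/23 − 1470/23) = 1821184/529.
Government spending = 32 × 4453/23 = 142496/23.
Net change = 796768/529 + 1821184/529 − 142496/23 = -28672/23. The loss equals the DWL triangle ½·32·1792/23.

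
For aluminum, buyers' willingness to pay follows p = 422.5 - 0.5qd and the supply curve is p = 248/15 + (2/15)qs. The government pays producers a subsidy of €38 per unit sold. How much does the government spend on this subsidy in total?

Pre-subsidy: 422.5 - 0.5q = 248/15 + (2/15)q gives q* = 641 and p* = 102.
With the subsidy, sellers receive ps = pb + 38 for each unit, where pb is the price buyers pay.
On the curves, pb = 422.5 - 0.5q and ps = 248/15 + (2/15)q; the wedge ps − pb = 38 gives 248/15 + (2/15)q − (422.5 - 0.5q) = 38, so q' = 701.
Then pb = 422.5 − 0.5·701 = 72 and ps = 248/15 + (2/15)·701 = 110.
Government outlay = subsidy × quantity = 38 × 701 = 26638.

Government cost = €26638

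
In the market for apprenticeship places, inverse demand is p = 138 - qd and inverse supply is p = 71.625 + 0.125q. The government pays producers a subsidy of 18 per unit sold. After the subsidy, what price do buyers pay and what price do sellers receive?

Buyers pay 63; sellers receive 81

Pre-subsidy: 138 - q = 71.625 + 0.125q gives q* = 59 and p* = 79.
With the subsidy, sellers receive ps = pb + 18 for each unit, where pb is the price buyers pay.
On the curves, pb = 138 - q and ps = 71.625 + 0.125q; the wedge ps − pb = 18 gives 71.625 + 0.125q − (138 - q) = 18, so q' = 75.
Then pb = 138 − 1·75 = 63 and ps = 71.625 + 0.125·75 = 81.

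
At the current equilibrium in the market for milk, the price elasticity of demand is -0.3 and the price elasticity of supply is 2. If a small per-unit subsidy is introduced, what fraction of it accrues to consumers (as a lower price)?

For a small subsidy around the equilibrium, the benefit split depends on the relative slopes, which at a point are proportional to the elasticities.
Buyer share = εs/(εs + |εd|) = 2/(2 + 0.3) = 20/23; seller share = |εd|/(εs + |εd|) = 3/23.

Consumer share = 20/23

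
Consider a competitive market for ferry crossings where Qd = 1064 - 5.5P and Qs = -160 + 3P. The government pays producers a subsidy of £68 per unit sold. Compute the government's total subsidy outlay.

Government cost = £27472

Pre-subsidy: 1064 - 5.5P = -160 + 3P gives P* = 144, Q* = 272.
With the subsidy, sellers receive Ps = Pb + 68 for each unit, where Pb is the price buyers pay.
Supply in terms of Pb becomes Qs = -160 + 3(Pb + 68) = 44 + 3Pb. Setting this equal to demand: 1064 - 5.5Pb = 44 + 3Pb, so Pb = 120.
Sellers receive Ps = 120 + 68 = 188; Q' = 1064 − 5.5·120 = 404.
Government outlay = subsidy × quantity = 68 × 404 = 27472.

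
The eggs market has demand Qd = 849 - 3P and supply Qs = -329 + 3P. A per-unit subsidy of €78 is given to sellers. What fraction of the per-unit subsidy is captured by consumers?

Consumer share = 0.5

Pre-subsidy: 849 - 3P = -329 + 3P gives P* = 589/3, Q* = 260.
With the subsidy, sellers receive Ps = Pb + 78 for each unit, where Pb is the price buyers pay.
Supply in terms of Pb becomes Qs = -329 + 3(Pb + 78) = -95 + 3Pb. Setting this equal to demand: 849 - 3Pb = -95 + 3Pb, so Pb = 472/3.
Sellers receive Ps = 472/3 + 78 = 706/3; Q' = 849 − 3·(472/3) = 377.
Buyers' price falls by P* − Pb = 589/3 − 472/3 = 39; sellers' price rises by Ps − P* = 706/3 − 589/3 = 39.
So consumers capture 39/78 = 0.5 of each unit of subsidy.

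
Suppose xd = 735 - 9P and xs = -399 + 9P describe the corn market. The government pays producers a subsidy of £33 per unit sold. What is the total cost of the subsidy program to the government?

Pre-subsidy: 735 - 9P = -399 + 9P gives P* = 63, x* = 168.
With the subsidy, sellers receive Ps = Pb + 33 for each unit, where Pb is the price buyers pay.
Supply in terms of Pb becomes xs = -399 + 9(Pb + 33) = -102 + 9Pb. Setting this equal to demand: 735 - 9Pb = -102 + 9Pb, so Pb = 46.5.
Sellers receive Ps = 46.5 + 33 = 79.5; x' = 735 − 9·46.5 = 316.5.
Government outlay = subsidy × quantity = 33 × 316.5 = 10444.5.

Government cost = £10444.5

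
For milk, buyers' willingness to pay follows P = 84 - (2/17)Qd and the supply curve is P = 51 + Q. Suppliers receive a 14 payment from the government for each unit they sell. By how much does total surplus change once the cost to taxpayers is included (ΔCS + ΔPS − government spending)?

Pre-subsidy: 84 - (2/17)Q = 51 + Q gives Q* = 561/19 and P* = 1530/19.
With the subsidy, sellers receive Ps = Pb + 14 for each unit, where Pb is the price buyers pay.
On the curves, Pb = 84 - (2/17)Q and Ps = 51 + Q; the wedge Ps − Pb = 14 gives 51 + Q − (84 - (2/17)Q) = 14, so Q' = 799/19.
Then Pb = 84 − (2/17)·(799/19) = 1502/19 and Ps = 51 + 1·(799/19) = 1768/19.
ΔCS = ½(561/19 + 799/19)(1530/19 − 1502/19) = 19040/361; ΔPS = ½(561/19 + 799/19)(1768/19 − 1530/19) = 161840/361.
Government spending = 14 × 799/19 = 11186/19.
Net change = 19040/361 + 161840/361 − 11186/19 = -1666/19. The loss equals the DWL triangle ½·14·238/19.

Net change in total surplus = -1666/19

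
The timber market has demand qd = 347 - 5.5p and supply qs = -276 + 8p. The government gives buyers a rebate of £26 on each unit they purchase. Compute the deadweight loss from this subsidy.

Deadweight loss = 29744/27

Pre-subsidy: 347 - 5.5p = -276 + 8p gives p* = 1246/27, q* = 2516/27.
With the rebate, buyers effectively pay pb = ps − 26, where ps is the price sellers receive.
Demand in terms of ps becomes qd = 347 − 5.5(ps − 26) = 490 - 5.5ps. Setting this equal to supply: 490 - 5.5ps = -276 + 8ps, so ps = 1532/27.
Buyers pay pb = 1532/27 − 26 = 830/27; q' = -276 + 8·(1532/27) = 4804/27.
The subsidy expands output by 4804/27 − 2516/27 = 2288/27 past the efficient level; on those units the gap between marginal cost and willingness to pay runs from 0 up to 26.
DWL = ½ × 26 × 2288/27 = 29744/27.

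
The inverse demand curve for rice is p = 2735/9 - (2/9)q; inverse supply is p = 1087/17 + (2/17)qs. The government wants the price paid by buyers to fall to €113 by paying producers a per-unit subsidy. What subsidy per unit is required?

Required subsidy s = €52 per unit

At a buyer price of 113, quantity demanded is 1367.5 − 4.5·113 = 859.
Sellers supply 859 only when they receive ps = 1087/17 + (2/17)·859 = 165.
s = ps − pb = 165 − 113 = 52.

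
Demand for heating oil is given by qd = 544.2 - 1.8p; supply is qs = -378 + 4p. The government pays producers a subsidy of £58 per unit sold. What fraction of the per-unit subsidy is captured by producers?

Producer share = 9/29

Pre-subsidy: 544.2 - 1.8p = -378 + 4p gives p* = 159, q* = 258.
With the subsidy, sellers receive ps = pb + 58 for each unit, where pb is the price buyers pay.
Supply in terms of pb becomes qs = -378 + 4(pb + 58) = -146 + 4pb. Setting this equal to demand: 544.2 - 1.8pb = -146 + 4pb, so pb = 119.
Sellers receive ps = 119 + 58 = 177; q' = 544.2 − 1.8·119 = 330.
Buyers' price falls by p* − pb = 159 − 119 = 40; sellers' price rises by ps − p* = 177 − 159 = 18.
So producers capture 18/58 = 9/29 of each unit of subsidy.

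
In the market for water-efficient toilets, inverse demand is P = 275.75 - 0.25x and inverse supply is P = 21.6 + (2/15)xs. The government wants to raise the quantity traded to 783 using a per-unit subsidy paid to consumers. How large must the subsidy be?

Required subsidy s = 46 per unit

At x = 783, from the demand curve buyers pay Pb = 275.75 − 0.25·783 = 80; from the supply curve sellers need Ps = 21.6 + (2/15)·783 = 126.
The subsidy must fill the gap: s = Ps − Pb = 126 − 80 = 46.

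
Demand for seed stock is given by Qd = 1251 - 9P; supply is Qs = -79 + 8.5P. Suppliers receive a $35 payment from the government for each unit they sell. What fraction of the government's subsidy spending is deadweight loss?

Pre-subsidy: 1251 - 9P = -79 + 8.5P gives P* = 76, Q* = 567.
With the subsidy, sellers receive Ps = Pb + 35 for each unit, where Pb is the price buyers pay.
Supply in terms of Pb becomes Qs = -79 + 8.5(Pb + 35) = 218.5 + 8.5Pb. Setting this equal to demand: 1251 - 9Pb = 218.5 + 8.5Pb, so Pb = 59.
Sellers receive Ps = 59 + 35 = 94; Q' = 1251 − 9·59 = 720.
ΔCS = ½(567 + 720)(76 − 59) = 10939.5; ΔPS = ½(567 + 720)(94 − 76) = 11583.
Government spending = 35 × 720 = 25200.
DWL = ½ × 35 × (720 − 567) = 2677.5; fraction = 2677.5 / 25200 = 0.10625.

DWL / government spending = 0.10625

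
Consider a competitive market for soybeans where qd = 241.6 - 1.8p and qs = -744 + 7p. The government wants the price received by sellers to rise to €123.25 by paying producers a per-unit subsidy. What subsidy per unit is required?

Required subsidy s = €55 per unit

At a seller price of 123.25, quantity supplied is -744 + 7·123.25 = 118.75.
Buyers absorb 118.75 only when they pay pb with 241.6 − 1.8·pb = 118.75, i.e. pb = 68.25.
s = ps − pb = 123.25 − 68.25 = 55.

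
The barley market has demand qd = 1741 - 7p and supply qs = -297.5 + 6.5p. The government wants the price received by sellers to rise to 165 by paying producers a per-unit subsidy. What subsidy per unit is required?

Required subsidy s = 27 per unit

At a seller price of 165, quantity supplied is -297.5 + 6.5·165 = 775.
Buyers absorb 775 only when they pay pb with 1741 − 7·pb = 775, i.e. pb = 138.
s = ps − pb = 165 − 138 = 27.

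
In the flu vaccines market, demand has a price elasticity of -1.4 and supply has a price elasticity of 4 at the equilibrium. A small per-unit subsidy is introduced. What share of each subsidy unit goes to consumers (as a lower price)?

For a small subsidy around the equilibrium, the benefit split depends on the relative slopes, which at a point are proportional to the elasticities.
Buyer share = εs/(εs + |εd|) = 4/(4 + 1.4) = 20/27; seller share = |εd|/(εs + |εd|) = 7/27.

Consumer share = 20/27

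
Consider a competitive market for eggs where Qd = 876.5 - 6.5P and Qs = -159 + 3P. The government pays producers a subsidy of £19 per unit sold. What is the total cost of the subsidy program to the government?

Government cost = £3933

Pre-subsidy: 876.5 - 6.5P = -159 + 3P gives P* = 109, Q* = 168.
With the subsidy, sellers receive Ps = Pb + 19 for each unit, where Pb is the price buyers pay.
Supply in terms of Pb becomes Qs = -159 + 3(Pb + 19) = -102 + 3Pb. Setting this equal to demand: 876.5 - 6.5Pb = -102 + 3Pb, so Pb = 103.
Sellers receive Ps = 103 + 19 = 122; Q' = 876.5 − 6.5·103 = 207.
Government outlay = subsidy × quantity = 19 × 207 = 3933.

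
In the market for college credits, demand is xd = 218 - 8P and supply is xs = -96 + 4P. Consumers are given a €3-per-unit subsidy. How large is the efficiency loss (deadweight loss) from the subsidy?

Pre-subsidy: 218 - 8P = -96 + 4P gives P* = 157/6, x* = 26/3.
With the rebate, buyers effectively pay Pb = Ps − 3, where Ps is the price sellers receive.
Demand in terms of Ps becomes xd = 218 − 8(Ps − 3) = 242 - 8Ps. Setting this equal to supply: 242 - 8Ps = -96 + 4Ps, so Ps = 169/6.
Buyers pay Pb = 169/6 − 3 = 151/6; x' = -96 + 4·(169/6) = 50/3.
The subsidy expands output by 50/3 − 26/3 = 8 past the efficient level; on those units the gap between marginal cost and willingness to pay runs from 0 up to 3.
DWL = ½ × 3 × 8 = 12.

Deadweight loss = €12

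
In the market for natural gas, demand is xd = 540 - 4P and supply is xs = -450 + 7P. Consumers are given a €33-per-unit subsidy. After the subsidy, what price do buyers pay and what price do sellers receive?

Buyers pay €69; sellers receive €102

Pre-subsidy: 540 - 4P = -450 + 7P gives P* = 90, x* = 180.
With the rebate, buyers effectively pay Pb = Ps − 33, where Ps is the price sellers receive.
Demand in terms of Ps becomes xd = 540 − 4(Ps − 33) = 672 - 4Ps. Setting this equal to supply: 672 - 4Ps = -450 + 7Ps, so Ps = 102.
Buyers pay Pb = 102 − 33 = 69; x' = -450 + 7·102 = 264.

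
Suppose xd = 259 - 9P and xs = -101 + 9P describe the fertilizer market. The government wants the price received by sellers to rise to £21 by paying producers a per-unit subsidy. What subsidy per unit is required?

At a seller price of 21, quantity supplied is -101 + 9·21 = 88.
Buyers absorb 88 only when they pay Pb with 259 − 9·Pb = 88, i.e. Pb = 19.
s = Ps − Pb = 21 − 19 = 2.

Required subsidy s = £2 per unit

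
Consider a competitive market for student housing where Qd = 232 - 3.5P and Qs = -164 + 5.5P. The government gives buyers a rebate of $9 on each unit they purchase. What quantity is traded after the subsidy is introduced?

Pre-subsidy: 232 - 3.5P = -164 + 5.5P gives P* = 44, Q* = 78.
With the rebate, buyers effectively pay Pb = Ps − 9, where Ps is the price sellers receive.
Demand in terms of Ps becomes Qd = 232 − 3.5(Ps − 9) = 263.5 - 3.5Ps. Setting this equal to supply: 263.5 - 3.5Ps = -164 + 5.5Ps, so Ps = 47.5.
Buyers pay Pb = 47.5 − 9 = 38.5; Q' = -164 + 5.5·47.5 = 97.25.

Q' = 97.25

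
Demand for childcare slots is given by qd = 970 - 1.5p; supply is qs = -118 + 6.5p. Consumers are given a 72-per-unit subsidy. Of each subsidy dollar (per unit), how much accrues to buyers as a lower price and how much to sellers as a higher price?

Buyers gain 58.5 per unit; sellers gain 13.5 per unit

Pre-subsidy: 970 - 1.5p = -118 + 6.5p gives p* = 136, q* = 766.
With the rebate, buyers effectively pay pb = ps − 72, where ps is the price sellers receive.
Demand in terms of ps becomes qd = 970 − 1.5(ps − 72) = 1078 - 1.5ps. Setting this equal to supply: 1078 - 1.5ps = -118 + 6.5ps, so ps = 149.5.
Buyers pay pb = 149.5 − 72 = 77.5; q' = -118 + 6.5·149.5 = 853.75.
Buyers' price falls by p* − pb = 136 − 77.5 = 58.5; sellers' price rises by ps − p* = 149.5 − 136 = 13.5.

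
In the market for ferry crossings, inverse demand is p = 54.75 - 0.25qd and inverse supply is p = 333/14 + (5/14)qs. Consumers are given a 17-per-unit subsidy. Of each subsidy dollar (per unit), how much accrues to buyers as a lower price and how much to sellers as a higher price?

Buyers gain 7 per unit; sellers gain 10 per unit

Pre-subsidy: 54.75 - 0.25q = 333/14 + (5/14)q gives q* = 51 and p* = 42.
With the rebate, buyers effectively pay pb = ps − 17, where ps is the price sellers receive.
On the curves, pb = 54.75 - 0.25q and ps = 333/14 + (5/14)q; the wedge ps − pb = 17 gives 333/14 + (5/14)q − (54.75 - 0.25q) = 17, so q' = 79.
Then pb = 54.75 − 0.25·79 = 35 and ps = 333/14 + (5/14)·79 = 52.
Buyers' price falls by p* − pb = 42 − 35 = 7; sellers' price rises by ps − p* = 52 − 42 = 10.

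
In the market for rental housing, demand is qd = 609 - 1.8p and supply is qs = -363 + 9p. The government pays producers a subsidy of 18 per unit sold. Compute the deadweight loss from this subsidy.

Deadweight loss = 243

Pre-subsidy: 609 - 1.8p = -363 + 9p gives p* = 90, q* = 447.
With the subsidy, sellers receive ps = pb + 18 for each unit, where pb is the price buyers pay.
Supply in terms of pb becomes qs = -363 + 9(pb + 18) = -201 + 9pb. Setting this equal to demand: 609 - 1.8pb = -201 + 9pb, so pb = 75.
Sellers receive ps = 75 + 18 = 93; q' = 609 − 1.8·75 = 474.
The subsidy expands output by 474 − 447 = 27 past the efficient level; on those units the gap between marginal cost and willingness to pay runs from 0 up to 18.
DWL = ½ × 18 × 27 = 243.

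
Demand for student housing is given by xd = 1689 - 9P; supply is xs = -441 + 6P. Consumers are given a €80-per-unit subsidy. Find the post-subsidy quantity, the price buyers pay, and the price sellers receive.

x' = 699; buyers pay €110; sellers receive €190

Pre-subsidy: 1689 - 9P = -441 + 6P gives P* = 142, x* = 411.
With the rebate, buyers effectively pay Pb = Ps − 80, where Ps is the price sellers receive.
Demand in terms of Ps becomes xd = 1689 − 9(Ps − 80) = 2409 - 9Ps. Setting this equal to supply: 2409 - 9Ps = -441 + 6Ps, so Ps = 190.
Buyers pay Pb = 190 − 80 = 110; x' = -441 + 6·190 = 699.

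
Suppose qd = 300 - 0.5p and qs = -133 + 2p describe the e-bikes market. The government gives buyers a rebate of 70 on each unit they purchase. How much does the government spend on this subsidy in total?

Pre-subsidy: 300 - 0.5p = -133 + 2p gives p* = 173.2, q* = 213.4.
With the rebate, buyers effectively pay pb = ps − 70, where ps is the price sellers receive.
Demand in terms of ps becomes qd = 300 − 0.5(ps − 70) = 335 - 0.5ps. Setting this equal to supply: 335 - 0.5ps = -133 + 2ps, so ps = 187.2.
Buyers pay pb = 187.2 − 70 = 117.2; q' = -133 + 2·187.2 = 241.4.
Government outlay = subsidy × quantity = 70 × 241.4 = 16898.

Government cost = 16898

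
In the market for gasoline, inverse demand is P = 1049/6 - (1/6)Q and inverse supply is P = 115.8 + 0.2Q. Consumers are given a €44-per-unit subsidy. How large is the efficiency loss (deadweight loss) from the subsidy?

Pre-subsidy: 1049/6 - (1/6)Q = 115.8 + 0.2Q gives Q* = 161 and P* = 148.
With the rebate, buyers effectively pay Pb = Ps − 44, where Ps is the price sellers receive.
On the curves, Pb = 1049/6 - (1/6)Q and Ps = 115.8 + 0.2Q; the wedge Ps − Pb = 44 gives 115.8 + 0.2Q − (1049/6 - (1/6)Q) = 44, so Q' = 281.
Then Pb = 1049/6 − (1/6)·281 = 128 and Ps = 115.8 + 0.2·281 = 172.
The subsidy expands output by 281 − 161 = 120 past the efficient level; on those units the gap between marginal cost and willingness to pay runs from 0 up to 44.
DWL = ½ × 44 × 120 = 2640.

Deadweight loss = €2640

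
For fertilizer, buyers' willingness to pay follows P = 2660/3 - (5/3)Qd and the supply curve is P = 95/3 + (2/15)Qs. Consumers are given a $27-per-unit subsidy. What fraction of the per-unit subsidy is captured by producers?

Pre-subsidy: 2660/3 - (5/3)Q = 95/3 + (2/15)Q gives Q* = 475 and P* = 95.
With the rebate, buyers effectively pay Pb = Ps − 27, where Ps is the price sellers receive.
On the curves, Pb = 2660/3 - (5/3)Q and Ps = 95/3 + (2/15)Q; the wedge Ps − Pb = 27 gives 95/3 + (2/15)Q − (2660/3 - (5/3)Q) = 27, so Q' = 490.
Then Pb = 2660/3 − (5/3)·490 = 70 and Ps = 95/3 + (2/15)·490 = 97.
Buyers' price falls by P* − Pb = 95 − 70 = 25; sellers' price rises by Ps − P* = 97 − 95 = 2.
So producers capture 2/27 = 2/27 of each unit of subsidy.

Producer share = 2/27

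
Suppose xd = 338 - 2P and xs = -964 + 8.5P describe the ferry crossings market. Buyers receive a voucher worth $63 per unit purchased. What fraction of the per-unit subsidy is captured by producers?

Producer share = 4/21

Pre-subsidy: 338 - 2P = -964 + 8.5P gives P* = 124, x* = 90.
With the rebate, buyers effectively pay Pb = Ps − 63, where Ps is the price sellers receive.
Demand in terms of Ps becomes xd = 338 − 2(Ps − 63) = 464 - 2Ps. Setting this equal to supply: 464 - 2Ps = -964 + 8.5Ps, so Ps = 136.
Buyers pay Pb = 136 − 63 = 73; x' = -964 + 8.5·136 = 192.
Buyers' price falls by P* − Pb = 124 − 73 = 51; sellers' price rises by Ps − P* = 136 − 124 = 12.
So producers capture 12/63 = 4/21 of each unit of subsidy.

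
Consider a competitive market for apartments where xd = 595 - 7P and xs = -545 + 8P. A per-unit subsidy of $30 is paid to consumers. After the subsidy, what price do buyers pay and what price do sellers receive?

Pre-subsidy: 595 - 7P = -545 + 8P gives P* = 76, x* = 63.
With the rebate, buyers effectively pay Pb = Ps − 30, where Ps is the price sellers receive.
Demand in terms of Ps becomes xd = 595 − 7(Ps − 30) = 805 - 7Ps. Setting this equal to supply: 805 - 7Ps = -545 + 8Ps, so Ps = 90.
Buyers pay Pb = 90 − 30 = 60; x' = -545 + 8·90 = 175.

Buyers pay $60; sellers receive $90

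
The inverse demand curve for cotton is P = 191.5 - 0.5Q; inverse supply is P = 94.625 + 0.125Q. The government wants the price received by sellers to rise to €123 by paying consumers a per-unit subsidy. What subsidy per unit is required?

Required subsidy s = €45 per unit

At a seller price of 123, quantity supplied is -757 + 8·123 = 227.
Buyers absorb 227 only when they pay Pb = 191.5 − 0.5·227 = 78.
s = Ps − Pb = 123 − 78 = 45.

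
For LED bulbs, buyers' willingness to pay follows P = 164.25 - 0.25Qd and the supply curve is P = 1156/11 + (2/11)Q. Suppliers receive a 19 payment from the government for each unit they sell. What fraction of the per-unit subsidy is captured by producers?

Pre-subsidy: 164.25 - 0.25Q = 1156/11 + (2/11)Q gives Q* = 137 and P* = 130.
With the subsidy, sellers receive Ps = Pb + 19 for each unit, where Pb is the price buyers pay.
On the curves, Pb = 164.25 - 0.25Q and Ps = 1156/11 + (2/11)Q; the wedge Ps − Pb = 19 gives 1156/11 + (2/11)Q − (164.25 - 0.25Q) = 19, so Q' = 181.
Then Pb = 164.25 − 0.25·181 = 119 and Ps = 1156/11 + (2/11)·181 = 138.
Buyers' price falls by P* − Pb = 130 − 119 = 11; sellers' price rises by Ps − P* = 138 − 130 = 8.
So producers capture 8/19 = 8/19 of each unit of subsidy.

Producer share = 8/19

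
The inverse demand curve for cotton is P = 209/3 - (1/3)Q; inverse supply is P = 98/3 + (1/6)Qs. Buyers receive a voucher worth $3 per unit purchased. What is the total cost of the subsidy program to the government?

Government cost = $240

Pre-subsidy: 209/3 - (1/3)Q = 98/3 + (1/6)Q gives Q* = 74 and P* = 45.
With the rebate, buyers effectively pay Pb = Ps − 3, where Ps is the price sellers receive.
On the curves, Pb = 209/3 - (1/3)Q and Ps = 98/3 + (1/6)Q; the wedge Ps − Pb = 3 gives 98/3 + (1/6)Q − (209/3 - (1/3)Q) = 3, so Q' = 80.
Then Pb = 209/3 − (1/3)·80 = 43 and Ps = 98/3 + (1/6)·80 = 46.
Government outlay = subsidy × quantity = 3 × 80 = 240.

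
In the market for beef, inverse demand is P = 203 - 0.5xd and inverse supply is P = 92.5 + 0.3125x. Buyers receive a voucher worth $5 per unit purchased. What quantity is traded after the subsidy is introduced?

Pre-subsidy: 203 - 0.5x = 92.5 + 0.3125x gives x* = 136 and P* = 135.
With the rebate, buyers effectively pay Pb = Ps − 5, where Ps is the price sellers receive.
On the curves, Pb = 203 - 0.5x and Ps = 92.5 + 0.3125x; the wedge Ps − Pb = 5 gives 92.5 + 0.3125x − (203 - 0.5x) = 5, so x' = 1848/13.
Then Pb = 203 − 0.5·(1848/13) = 1715/13 and Ps = 92.5 + 0.3125·(1848/13) = 1780/13.

x' = 1848/13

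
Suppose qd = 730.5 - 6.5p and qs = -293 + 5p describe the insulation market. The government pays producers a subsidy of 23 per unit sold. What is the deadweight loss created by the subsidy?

Deadweight loss = 747.5

Pre-subsidy: 730.5 - 6.5p = -293 + 5p gives p* = 89, q* = 152.
With the subsidy, sellers receive ps = pb + 23 for each unit, where pb is the price buyers pay.
Supply in terms of pb becomes qs = -293 + 5(pb + 23) = -178 + 5pb. Setting this equal to demand: 730.5 - 6.5pb = -178 + 5pb, so pb = 79.
Sellers receive ps = 79 + 23 = 102; q' = 730.5 − 6.5·79 = 217.
The subsidy expands output by 217 − 152 = 65 past the efficient level; on those units the gap between marginal cost and willingness to pay runs from 0 up to 23.
DWL = ½ × 23 × 65 = 747.5.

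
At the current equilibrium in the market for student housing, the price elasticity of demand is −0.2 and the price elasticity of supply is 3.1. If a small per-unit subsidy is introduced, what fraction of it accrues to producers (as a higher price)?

Producer share = 2/33

For a small subsidy around the equilibrium, the benefit split depends on the relative slopes, which at a point are proportional to the elasticities.
Buyer share = εs/(εs + |εd|) = 3.1/(3.1 + 0.2) = 31/33; seller share = |εd|/(εs + |εd|) = 2/33.
So producers capture 2/33 of the subsidy.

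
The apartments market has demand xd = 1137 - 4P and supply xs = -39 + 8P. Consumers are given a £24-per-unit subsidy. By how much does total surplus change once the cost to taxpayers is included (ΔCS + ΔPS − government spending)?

Pre-subsidy: 1137 - 4P = -39 + 8P gives P* = 98, x* = 745.
With the rebate, buyers effectively pay Pb = Ps − 24, where Ps is the price sellers receive.
Demand in terms of Ps becomes xd = 1137 − 4(Ps − 24) = 1233 - 4Ps. Setting this equal to supply: 1233 - 4Ps = -39 + 8Ps, so Ps = 106.
Buyers pay Pb = 106 − 24 = 82; x' = -39 + 8·106 = 809.
ΔCS = ½(745 + 809)(98 − 82) = 12432; ΔPS = ½(745 + 809)(106 − 98) = 6216.
Government spending = 24 × 809 = 19416.
Net change = 12432 + 6216 − 19416 = -768. The loss equals the DWL triangle ½·24·64.

Net change in total surplus = -£768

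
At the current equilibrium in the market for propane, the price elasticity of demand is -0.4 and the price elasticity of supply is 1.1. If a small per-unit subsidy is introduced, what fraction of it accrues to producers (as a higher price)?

For a small subsidy around the equilibrium, the benefit split depends on the relative slopes, which at a point are proportional to the elasticities.
Buyer share = εs/(εs + |εd|) = 1.1/(1.1 + 0.4) = 11/15; seller share = |εd|/(εs + |εd|) = 4/15.
So producers capture 4/15 of the subsidy.

Producer share = 4/15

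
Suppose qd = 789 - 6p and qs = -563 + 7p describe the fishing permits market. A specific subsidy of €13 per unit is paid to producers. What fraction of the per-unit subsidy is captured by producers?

Pre-subsidy: 789 - 6p = -563 + 7p gives p* = 104, q* = 165.
With the subsidy, sellers receive ps = pb + 13 for each unit, where pb is the price buyers pay.
Supply in terms of pb becomes qs = -563 + 7(pb + 13) = -472 + 7pb. Setting this equal to demand: 789 - 6pb = -472 + 7pb, so pb = 97.
Sellers receive ps = 97 + 13 = 110; q' = 789 − 6·97 = 207.
Buyers' price falls by p* − pb = 104 − 97 = 7; sellers' price rises by ps − p* = 110 − 104 = 6.
So producers capture 6/13 = 6/13 of each unit of subsidy.

Producer share = 6/13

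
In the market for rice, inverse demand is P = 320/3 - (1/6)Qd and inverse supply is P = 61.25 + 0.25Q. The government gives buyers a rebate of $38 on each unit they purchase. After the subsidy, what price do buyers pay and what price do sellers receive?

Buyers pay $73.3; sellers receive $111.3

Pre-subsidy: 320/3 - (1/6)Q = 61.25 + 0.25Q gives Q* = 109 and P* = 88.5.
With the rebate, buyers effectively pay Pb = Ps − 38, where Ps is the price sellers receive.
On the curves, Pb = 320/3 - (1/6)Q and Ps = 61.25 + 0.25Q; the wedge Ps − Pb = 38 gives 61.25 + 0.25Q − (320/3 - (1/6)Q) = 38, so Q' = 200.2.
Then Pb = 320/3 − (1/6)·200.2 = 73.3 and Ps = 61.25 + 0.25·200.2 = 111.3.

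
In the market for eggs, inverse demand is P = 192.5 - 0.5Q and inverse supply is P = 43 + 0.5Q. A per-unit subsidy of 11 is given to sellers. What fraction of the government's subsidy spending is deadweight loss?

DWL / government spending = 11/321

Pre-subsidy: 192.5 - 0.5Q = 43 + 0.5Q gives Q* = 149.5 and P* = 117.75.
With the subsidy, sellers receive Ps = Pb + 11 for each unit, where Pb is the price buyers pay.
On the curves, Pb = 192.5 - 0.5Q and Ps = 43 + 0.5Q; the wedge Ps − Pb = 11 gives 43 + 0.5Q − (192.5 - 0.5Q) = 11, so Q' = 160.5.
Then Pb = 192.5 − 0.5·160.5 = 112.25 and Ps = 43 + 0.5·160.5 = 123.25.
ΔCS = ½(149.5 + 160.5)(117.75 − 112.25) = 852.5; ΔPS = ½(149.5 + 160.5)(123.25 − 117.75) = 852.5.
Government spending = 11 × 160.5 = 1765.5.
DWL = ½ × 11 × (160.5 − 149.5) = 60.5; fraction = 60.5 / 1765.5 = 11/321.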